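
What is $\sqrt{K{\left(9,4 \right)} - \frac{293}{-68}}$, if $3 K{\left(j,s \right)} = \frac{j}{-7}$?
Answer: $\frac{\sqrt{219793}}{238} \approx 1.9698$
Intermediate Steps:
$K{\left(j,s \right)} = - \frac{j}{21}$ ($K{\left(j,s \right)} = \frac{j \frac{1}{-7}}{3} = \frac{j \left(- \frac{1}{7}\right)}{3} = \frac{\left(- \frac{1}{7}\right) j}{3} = - \frac{j}{21}$)
$\sqrt{K{\left(9,4 \right)} - \frac{293}{-68}} = \sqrt{\left(- \frac{1}{21}\right) 9 - \frac{293}{-68}} = \sqrt{- \frac{3}{7} - - \frac{293}{68}} = \sqrt{- \frac{3}{7} + \frac{293}{68}} = \sqrt{\frac{1847}{476}} = \frac{\sqrt{219793}}{238}$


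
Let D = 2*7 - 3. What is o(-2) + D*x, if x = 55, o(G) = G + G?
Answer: 601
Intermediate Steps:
o(G) = 2*G
D = 11 (D = 14 - 3 = 11)
o(-2) + D*x = 2*(-2) + 11*55 = -4 + 605 = 601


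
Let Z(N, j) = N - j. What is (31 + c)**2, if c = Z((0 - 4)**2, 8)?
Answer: 1521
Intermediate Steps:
c = 8 (c = (0 - 4)**2 - 1*8 = (-4)**2 - 8 = 16 - 8 = 8)
(31 + c)**2 = (31 + 8)**2 = 39**2 = 1521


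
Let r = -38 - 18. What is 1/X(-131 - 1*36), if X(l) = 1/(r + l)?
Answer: -223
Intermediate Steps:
r = -56
X(l) = 1/(-56 + l)
1/X(-131 - 1*36) = 1/(1/(-56 + (-131 - 1*36))) = 1/(1/(-56 + (-131 - 36))) = 1/(1/(-56 - 167)) = 1/(1/(-223)) = 1/(-1/223) = -223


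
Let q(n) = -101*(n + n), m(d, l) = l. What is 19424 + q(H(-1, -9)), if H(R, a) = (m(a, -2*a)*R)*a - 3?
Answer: -12694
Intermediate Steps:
H(R, a) = -3 - 2*R*a**2 (H(R, a) = ((-2*a)*R)*a - 3 = (-2*R*a)*a - 3 = -2*R*a**2 - 3 = -3 - 2*R*a**2)
q(n) = -202*n
19424 + q(H(-1, -9)) = 19424 - 202*(-3 - 2*(-1)*(-9)**2) = 19424 - 202*(-3 - 2*(-1)*81) = 19424 - 202*(-3 + 162) = 19424 - 202*159 = 19424 - 32118 = -12694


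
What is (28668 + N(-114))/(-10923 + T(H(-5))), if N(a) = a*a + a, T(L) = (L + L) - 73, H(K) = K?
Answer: -20775/5503 ≈ -3.7752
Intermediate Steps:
T(L) = -73 + 2*L (T(L) = 2*L - 73 = -73 + 2*L)
N(a) = a + a² (N(a) = a² + a = a + a²)
(28668 + N(-114))/(-10923 + T(H(-5))) = (28668 - 114*(1 - 114))/(-10923 + (-73 + 2*(-5))) = (28668 - 114*(-113))/(-10923 + (-73 - 10)) = (28668 + 12882)/(-10923 - 83) = 41550/(-11006) = 41550*(-1/11006) = -20775/5503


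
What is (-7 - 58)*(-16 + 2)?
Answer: 910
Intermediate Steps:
(-7 - 58)*(-16 + 2) = -65*(-14) = 910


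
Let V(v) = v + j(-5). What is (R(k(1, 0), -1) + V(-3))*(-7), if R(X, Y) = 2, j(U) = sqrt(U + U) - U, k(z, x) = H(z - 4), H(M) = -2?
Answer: -28 - 7*I*sqrt(10) ≈ -28.0 - 22.136*I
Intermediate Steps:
k(z, x) = -2
j(U) = -U + sqrt(2)*sqrt(U) (j(U) = sqrt(2*U) - U = sqrt(2)*sqrt(U) - U = -U + sqrt(2)*sqrt(U))
V(v) = 5 + v + I*sqrt(10) (V(v) = v + (-1*(-5) + sqrt(2)*sqrt(-5)) = v + (5 + sqrt(2)*(I*sqrt(5))) = v + (5 + I*sqrt(10)) = 5 + v + I*sqrt(10))
(R(k(1, 0), -1) + V(-3))*(-7) = (2 + (5 - 3 + I*sqrt(10)))*(-7) = (2 + (2 + I*sqrt(10)))*(-7) = (4 + I*sqrt(10))*(-7) = -28 - 7*I*sqrt(10)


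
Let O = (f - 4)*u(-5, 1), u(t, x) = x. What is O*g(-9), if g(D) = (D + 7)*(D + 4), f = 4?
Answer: 0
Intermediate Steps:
g(D) = (4 + D)*(7 + D) (g(D) = (7 + D)*(4 + D) = (4 + D)*(7 + D))
O = 0 (O = (4 - 4)*1 = 0*1 = 0)
O*g(-9) = 0*(28 + (-9)**2 + 11*(-9)) = 0*(28 + 81 - 99) = 0*10 = 0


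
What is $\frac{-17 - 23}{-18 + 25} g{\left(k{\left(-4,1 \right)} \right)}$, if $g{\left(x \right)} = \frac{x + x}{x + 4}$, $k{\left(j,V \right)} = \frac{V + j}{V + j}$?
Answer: $- \frac{16}{7} \approx -2.2857$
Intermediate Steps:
$k{\left(j,V \right)} = 1$
$g{\left(x \right)} = \frac{2 x}{4 + x}$
$\frac{-17 - 23}{-18 + 25} g{\left(k{\left(-4,1 \right)} \right)} = \frac{-17 - 23}{-18 + 25} \cdot 2 \cdot 1 \frac{1}{4 + 1} = - \frac{40}{7} \cdot 2 \cdot 1 \cdot \frac{1}{5} = \left(-40\right) \frac{1}{7} \cdot 2 \cdot 1 \cdot \frac{1}{5} = \left(- \frac{40}{7}\right) \frac{2}{5} = - \frac{16}{7}$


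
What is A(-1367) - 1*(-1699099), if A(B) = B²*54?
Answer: 102608305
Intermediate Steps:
A(B) = 54*B²
A(-1367) - 1*(-1699099) = 54*(-1367)² - 1*(-1699099) = 54*1868689 + 1699099 = 100909206 + 1699099 = 102608305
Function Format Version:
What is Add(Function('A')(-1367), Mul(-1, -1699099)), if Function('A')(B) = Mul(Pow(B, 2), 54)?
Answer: 102608305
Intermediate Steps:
Function('A')(B) = Mul(54, Pow(B, 2))
Add(Function('A')(-1367), Mul(-1, -1699099)) = Add(Mul(54, Pow(-1367, 2)), Mul(-1, -1699099)) = Add(Mul(54, 1868689), 1699099) = Add(100909206, 1699099) = 102608305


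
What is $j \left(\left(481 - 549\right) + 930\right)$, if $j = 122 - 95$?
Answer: $23274$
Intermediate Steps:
$j = 27$ ($j = 122 - 95 = 27$)
$j \left(\left(481 - 549\right) + 930\right) = 27 \left(\left(481 - 549\right) + 930\right) = 27 \left(-68 + 930\right) = 27 \cdot 862 = 23274$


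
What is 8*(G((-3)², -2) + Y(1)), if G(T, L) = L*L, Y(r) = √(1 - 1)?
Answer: 32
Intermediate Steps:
Y(r) = 0 (Y(r) = √0 = 0)
G(T, L) = L²
8*(G((-3)², -2) + Y(1)) = 8*((-2)² + 0) = 8*(4 + 0) = 8*4 = 32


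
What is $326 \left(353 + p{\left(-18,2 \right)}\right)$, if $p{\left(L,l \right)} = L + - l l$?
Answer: $107906$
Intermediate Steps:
$p{\left(L,l \right)} = L - l^{2}$
$326 \left(353 + p{\left(-18,2 \right)}\right) = 326 \left(353 - 22\right) = 326 \cdot 331 = 107906$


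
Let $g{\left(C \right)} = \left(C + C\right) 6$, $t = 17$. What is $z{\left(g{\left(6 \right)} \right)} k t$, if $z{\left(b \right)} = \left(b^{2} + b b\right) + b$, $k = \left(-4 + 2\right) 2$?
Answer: $-709920$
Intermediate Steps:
$g{\left(C \right)} = 12 C$ ($g{\left(C \right)} = 2 C 6 = 12 C$)
$k = -4$ ($k = \left(-2\right) 2 = -4$)
$z{\left(b \right)} = b + 2 b^{2}$ ($z{\left(b \right)} = \left(b^{2} + b^{2}\right) + b = 2 b^{2} + b = b + 2 b^{2}$)
$z{\left(g{\left(6 \right)} \right)} k t = 12 \cdot 6 \left(1 + 2 \cdot 12 \cdot 6\right) \left(-4\right) 17 = 72 \left(1 + 2 \cdot 72\right) \left(-4\right) 17 = 72 \left(1 + 144\right) \left(-4\right) 17 = 72 \cdot 145 \left(-4\right) 17 = 10440 \left(-4\right) 17 = \left(-41760\right) 17 = -709920$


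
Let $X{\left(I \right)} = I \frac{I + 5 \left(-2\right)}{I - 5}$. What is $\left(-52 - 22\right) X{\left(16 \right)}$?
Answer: $- \frac{7104}{11} \approx -645.82$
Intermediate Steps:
$X{\left(I \right)} = \frac{I \left(-10 + I\right)}{-5 + I}$ ($X{\left(I \right)} = I \frac{I - 10}{-5 + I} = I \frac{-10 + I}{-5 + I} = \frac{I \left(-10 + I\right)}{-5 + I}$)
$\left(-52 - 22\right) X{\left(16 \right)} = \left(-52 - 22\right) \frac{16 \left(-10 + 16\right)}{-5 + 16} = - 74 \cdot 16 \cdot \frac{1}{11} \cdot 6 = \left(-74\right) \frac{96}{11} = - \frac{7104}{11}$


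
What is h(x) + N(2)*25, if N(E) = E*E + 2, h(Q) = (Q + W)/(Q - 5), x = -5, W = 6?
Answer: 1499/10 ≈ 149.90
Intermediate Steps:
h(Q) = (6 + Q)/(-5 + Q) (h(Q) = (Q + 6)/(Q - 5) = (6 + Q)/(-5 + Q))
N(E) = 2 + E² (N(E) = E² + 2 = 2 + E²)
h(x) + N(2)*25 = (6 - 5)/(-5 - 5) + (2 + 2²)*25 = 1/(-10) + (2 + 4)*25 = -⅒*1 + 6*25 = -⅒ + 150 = 1499/10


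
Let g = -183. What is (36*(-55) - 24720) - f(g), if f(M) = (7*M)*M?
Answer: -261123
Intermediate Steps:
f(M) = 7*M**2
(36*(-55) - 24720) - f(g) = (36*(-55) - 24720) - 7*(-183)**2 = (-1980 - 24720) - 7*33489 = -26700 - 1*234423 = -26700 - 234423 = -261123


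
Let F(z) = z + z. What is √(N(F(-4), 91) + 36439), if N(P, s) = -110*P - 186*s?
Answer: √20393 ≈ 142.80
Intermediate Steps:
F(z) = 2*z
N(P, s) = -186*s - 110*P
√(N(F(-4), 91) + 36439) = √((-186*91 - 220*(-4)) + 36439) = √((-16926 - 110*(-8)) + 36439) = √((-16926 + 880) + 36439) = √(-16046 + 36439) = √20393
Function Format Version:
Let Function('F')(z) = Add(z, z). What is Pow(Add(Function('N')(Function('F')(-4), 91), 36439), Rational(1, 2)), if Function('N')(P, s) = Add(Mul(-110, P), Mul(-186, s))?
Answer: Pow(20393, Rational(1, 2)) ≈ 142.80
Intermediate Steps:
Function('F')(z) = Mul(2, z)
Function('N')(P, s) = Add(Mul(-186, s), Mul(-110, P))
Pow(Add(Function('N')(Function('F')(-4), 91), 36439), Rational(1, 2)) = Pow(Add(Add(Mul(-186, 91), Mul(-110, Mul(2, -4))), 36439), Rational(1, 2)) = Pow(Add(Add(-16926, Mul(-110, -8)), 36439), Rational(1, 2)) = Pow(Add(Add(-16926, 880), 36439), Rational(1, 2)) = Pow(Add(-16046, 36439), Rational(1, 2)) = Pow(20393, Rational(1, 2))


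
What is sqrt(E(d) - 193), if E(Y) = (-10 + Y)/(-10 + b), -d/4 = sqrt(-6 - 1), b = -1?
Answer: sqrt(-23243 + 44*I*sqrt(7))/11 ≈ 0.034708 + 13.86*I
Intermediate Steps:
d = -4*I*sqrt(7) (d = -4*sqrt(-6 - 1) = -4*I*sqrt(7) ≈ -10.583*I)
E(Y) = 10/11 - Y/11 (E(Y) = (-10 + Y)/(-10 - 1) = (-10 + Y)/(-11) = (-10 + Y)*(-1/11) = 10/11 - Y/11)
sqrt(E(d) - 193) = sqrt((10/11 - (-4)*I*sqrt(7)/11) - 193) = sqrt((10/11 + 4*I*sqrt(7)/11) - 193) = sqrt(-2113/11 + 4*I*sqrt(7)/11)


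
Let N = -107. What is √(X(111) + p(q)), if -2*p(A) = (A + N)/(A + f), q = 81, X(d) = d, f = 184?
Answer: 2*√1949605/265 ≈ 10.538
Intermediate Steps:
p(A) = -(-107 + A)/(2*(184 + A)) (p(A) = -(A - 107)/(2*(A + 184)) = -(-107 + A)/(2*(184 + A)))
√(X(111) + p(q)) = √(111 + (107 - 1*81)/(2*(184 + 81))) = √(111 + (½)*(107 - 81)/265) = √(111 + (½)*(1/265)*26) = √(111 + 13/265) = √(29428/265) = 2*√1949605/265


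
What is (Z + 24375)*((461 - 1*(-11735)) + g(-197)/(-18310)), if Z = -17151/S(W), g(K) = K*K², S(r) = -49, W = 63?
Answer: 139903468468479/448595 ≈ 3.1187e+8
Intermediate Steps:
g(K) = K³
Z = 17151/49 (Z = -17151/(-49) = -17151*(-1/49) = 17151/49 ≈ 350.02)
(Z + 24375)*((461 - 1*(-11735)) + g(-197)/(-18310)) = (17151/49 + 24375)*((461 - 1*(-11735)) + (-197)³/(-18310)) = 1211526*((461 + 11735) - 7645373*(-1/18310))/49 = 1211526*(12196 + 7645373/18310)/49 = (1211526/49)*(230954133/18310) = 139903468468479/448595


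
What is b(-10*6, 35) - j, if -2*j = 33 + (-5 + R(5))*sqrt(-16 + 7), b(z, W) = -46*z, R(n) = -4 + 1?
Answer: 5553/2 - 12*I ≈ 2776.5 - 12.0*I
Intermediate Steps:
R(n) = -3
j = -33/2 + 12*I (j = -(33 + (-5 - 3)*sqrt(-16 + 7))/2 = -(33 - 24*I)/2 = -33/2 + 12*I ≈ -16.5 + 12.0*I)
b(-10*6, 35) - j = -(-460)*6 - (-33/2 + 12*I) = -46*(-60) + (33/2 - 12*I) = 2760 + (33/2 - 12*I) = 5553/2 - 12*I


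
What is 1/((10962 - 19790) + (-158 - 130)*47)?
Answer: -1/22364 ≈ -4.4715e-5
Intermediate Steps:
1/((10962 - 19790) + (-158 - 130)*47) = 1/(-8828 - 288*47) = 1/(-8828 - 13536) = 1/(-22364) = -1/22364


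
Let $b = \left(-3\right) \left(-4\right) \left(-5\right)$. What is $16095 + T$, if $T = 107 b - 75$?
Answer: $9600$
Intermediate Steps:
$b = -60$ ($b = 12 \left(-5\right) = -60$)
$T = -6495$ ($T = 107 \left(-60\right) - 75 = -6420 - 75 = -6495$)
$16095 + T = 16095 - 6495 = 9600$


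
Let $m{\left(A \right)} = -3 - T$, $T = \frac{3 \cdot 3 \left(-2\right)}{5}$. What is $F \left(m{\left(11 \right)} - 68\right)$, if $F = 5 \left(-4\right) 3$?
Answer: $4044$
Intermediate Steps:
$F = -60$ ($F = \left(-20\right) 3 = -60$)
$T = - \frac{18}{5}$ ($T = 9 \left(-2\right) \frac{1}{5} = \left(-18\right) \frac{1}{5} = - \frac{18}{5} \approx -3.6$)
$m{\left(A \right)} = \frac{3}{5}$ ($m{\left(A \right)} = -3 - - \frac{18}{5} = -3 + \frac{18}{5} = \frac{3}{5}$)
$F \left(m{\left(11 \right)} - 68\right) = - 60 \left(\frac{3}{5} - 68\right) = \left(-60\right) \left(- \frac{337}{5}\right) = 4044$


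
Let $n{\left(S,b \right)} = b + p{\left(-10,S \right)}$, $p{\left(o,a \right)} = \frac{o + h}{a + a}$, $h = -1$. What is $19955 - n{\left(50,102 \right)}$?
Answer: $\frac{1985311}{100} \approx 19853.0$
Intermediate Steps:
$p{\left(o,a \right)} = \frac{-1 + o}{2 a}$ ($p{\left(o,a \right)} = \frac{o - 1}{a + a} = \frac{-1 + o}{2 a}$)
$n{\left(S,b \right)} = b - \frac{11}{2 S}$ ($n{\left(S,b \right)} = b + \frac{-1 - 10}{2 S} = b + \frac{1}{2} \frac{1}{S} \left(-11\right) = b - \frac{11}{2 S}$)
$19955 - n{\left(50,102 \right)} = 19955 - \left(102 - \frac{11}{2 \cdot 50}\right) = 19955 - \left(102 - \frac{11}{100}\right) = 19955 - \frac{10189}{100} = \frac{1985311}{100}$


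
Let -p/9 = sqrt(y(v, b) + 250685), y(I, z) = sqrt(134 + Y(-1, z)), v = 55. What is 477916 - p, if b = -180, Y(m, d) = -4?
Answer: 477916 + 9*sqrt(250685 + sqrt(130)) ≈ 4.8242e+5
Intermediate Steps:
y(I, z) = sqrt(130) (y(I, z) = sqrt(134 - 4) = sqrt(130))
p = -9*sqrt(250685 + sqrt(130)) (p = -9*sqrt(sqrt(130) + 250685) = -9*sqrt(250685 + sqrt(130)) ≈ -4506.3)
477916 - p = 477916 - (-9)*sqrt(250685 + sqrt(130)) = 477916 + 9*sqrt(250685 + sqrt(130))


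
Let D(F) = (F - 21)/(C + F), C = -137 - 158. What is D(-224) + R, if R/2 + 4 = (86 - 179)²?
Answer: 8973755/519 ≈ 17290.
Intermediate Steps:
R = 17290 (R = -8 + 2*(86 - 179)² = -8 + 2*(-93)² = -8 + 2*8649 = -8 + 17298 = 17290)
C = -295
D(F) = (-21 + F)/(-295 + F) (D(F) = (F - 21)/(-295 + F) = (-21 + F)/(-295 + F))
D(-224) + R = (-21 - 224)/(-295 - 224) + 17290 = -245/(-519) + 17290 = -1/519*(-245) + 17290 = 245/519 + 17290 = 8973755/519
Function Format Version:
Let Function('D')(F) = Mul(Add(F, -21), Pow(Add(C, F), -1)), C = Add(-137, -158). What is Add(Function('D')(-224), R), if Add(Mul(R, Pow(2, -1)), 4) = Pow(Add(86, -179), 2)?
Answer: Rational(8973755, 519) ≈ 17290.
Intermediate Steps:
R = 17290 (R = Add(-8, Mul(2, Pow(Add(86, -179), 2))) = Add(-8, Mul(2, Pow(-93, 2))) = Add(-8, Mul(2, 8649)) = Add(-8, 17298) = 17290)
C = -295
Function('D')(F) = Mul(Pow(Add(-295, F), -1), Add(-21, F)) (Function('D')(F) = Mul(Add(F, -21), Pow(Add(-295, F), -1)) = Mul(Add(-21, F), Pow(Add(-295, F), -1)) = Mul(Pow(Add(-295, F), -1), Add(-21, F)))
Add(Function('D')(-224), R) = Add(Mul(Pow(Add(-295, -224), -1), Add(-21, -224)), 17290) = Add(Mul(Pow(-519, -1), -245), 17290) = Add(Mul(Rational(-1, 519), -245), 17290) = Add(Rational(245, 519), 17290) = Rational(8973755, 519)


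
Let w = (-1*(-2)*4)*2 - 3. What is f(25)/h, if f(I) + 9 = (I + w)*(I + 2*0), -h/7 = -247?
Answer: 941/1729 ≈ 0.54424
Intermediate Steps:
h = 1729 (h = -7*(-247) = 1729)
w = 13 (w = (2*4)*2 - 3 = 8*2 - 3 = 16 - 3 = 13)
f(I) = -9 + I*(13 + I) (f(I) = -9 + (I + 13)*(I + 2*0) = -9 + (13 + I)*(I + 0) = -9 + (13 + I)*I = -9 + I*(13 + I))
f(25)/h = (-9 + 25² + 13*25)/1729 = (-9 + 625 + 325)*(1/1729) = 941*(1/1729) = 941/1729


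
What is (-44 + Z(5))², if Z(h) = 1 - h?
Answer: 2304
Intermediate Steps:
(-44 + Z(5))² = (-44 + (1 - 1*5))² = (-44 + (1 - 5))² = (-44 - 4)² = (-48)² = 2304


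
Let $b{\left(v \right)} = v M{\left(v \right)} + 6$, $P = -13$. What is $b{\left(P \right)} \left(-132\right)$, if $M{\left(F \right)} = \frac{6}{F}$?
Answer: $-1584$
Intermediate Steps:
$b{\left(v \right)} = 12$ ($b{\left(v \right)} = v \frac{6}{v} + 6 = 6 + 6 = 12$)
$b{\left(P \right)} \left(-132\right) = 12 \left(-132\right) = -1584$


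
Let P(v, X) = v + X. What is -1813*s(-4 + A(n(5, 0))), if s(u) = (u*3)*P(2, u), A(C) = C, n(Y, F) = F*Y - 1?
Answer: -81585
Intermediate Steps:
n(Y, F) = -1 + F*Y
P(v, X) = X + v
s(u) = 3*u*(2 + u) (s(u) = (u*3)*(u + 2) = (3*u)*(2 + u) = 3*u*(2 + u))
-1813*s(-4 + A(n(5, 0))) = -5439*(-4 + (-1 + 0*5))*(2 + (-4 + (-1 + 0*5))) = -5439*(-4 + (-1 + 0))*(2 + (-4 + (-1 + 0))) = -5439*(-4 - 1)*(2 + (-4 - 1)) = -5439*(-5)*(2 - 5) = -5439*(-5)*(-3) = -1813*45 = -81585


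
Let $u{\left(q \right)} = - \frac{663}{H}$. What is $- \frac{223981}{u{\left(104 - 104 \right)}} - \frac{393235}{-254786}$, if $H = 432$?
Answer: $\frac{8217767026439}{56307706} \approx 1.4594 \cdot 10^{5}$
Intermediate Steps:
$u{\left(q \right)} = - \frac{221}{144}$ ($u{\left(q \right)} = - \frac{663}{432} = \left(-663\right) \frac{1}{432} = - \frac{221}{144}$)
$- \frac{223981}{u{\left(104 - 104 \right)}} - \frac{393235}{-254786} = - \frac{223981}{- \frac{221}{144}} - \frac{393235}{-254786} = \left(-223981\right) \left(- \frac{144}{221}\right) - - \frac{393235}{254786} = \frac{32253264}{221} + \frac{393235}{254786} = \frac{8217767026439}{56307706}$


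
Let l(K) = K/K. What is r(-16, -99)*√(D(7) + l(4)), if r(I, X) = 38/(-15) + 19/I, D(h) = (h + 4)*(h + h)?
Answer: -893*√155/240 ≈ -46.324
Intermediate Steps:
l(K) = 1
D(h) = 2*h*(4 + h) (D(h) = (4 + h)*(2*h) = 2*h*(4 + h))
r(I, X) = -38/15 + 19/I (r(I, X) = 38*(-1/15) + 19/I = -38/15 + 19/I)
r(-16, -99)*√(D(7) + l(4)) = (-38/15 + 19/(-16))*√(2*7*(4 + 7) + 1) = (-38/15 + 19*(-1/16))*√(2*7*11 + 1) = (-38/15 - 19/16)*√(154 + 1) = -893*√155/240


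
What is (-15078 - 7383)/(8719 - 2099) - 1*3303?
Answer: -21888321/6620 ≈ -3306.4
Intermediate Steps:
(-15078 - 7383)/(8719 - 2099) - 1*3303 = -22461/6620 - 3303 = -21888321/6620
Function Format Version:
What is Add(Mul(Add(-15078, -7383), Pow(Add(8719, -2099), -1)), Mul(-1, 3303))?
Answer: Rational(-21888321, 6620) ≈ -3306.4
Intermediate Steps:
Add(Mul(Add(-15078, -7383), Pow(Add(8719, -2099), -1)), Mul(-1, 3303)) = Add(Mul(-22461, Pow(6620, -1)), -3303) = Add(Mul(-22461, Rational(1, 6620)), -3303) = Add(Rational(-22461, 6620), -3303) = Rational(-21888321, 6620)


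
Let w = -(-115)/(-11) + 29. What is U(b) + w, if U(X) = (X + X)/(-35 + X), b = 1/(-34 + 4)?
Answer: 214426/11561 ≈ 18.547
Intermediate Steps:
b = -1/30 (b = 1/(-30) = -1/30 ≈ -0.033333)
U(X) = 2*X/(-35 + X) (U(X) = (2*X)/(-35 + X) = 2*X/(-35 + X))
w = 204/11 (w = -(-115)*(-1)/11 + 29 = -5*23/11 + 29 = -115/11 + 29 = 204/11 ≈ 18.545)
U(b) + w = 2*(-1/30)/(-35 - 1/30) + 204/11 = 2*(-1/30)/(-1051/30) + 204/11 = 2*(-1/30)*(-30/1051) + 204/11 = 2/1051 + 204/11 = 214426/11561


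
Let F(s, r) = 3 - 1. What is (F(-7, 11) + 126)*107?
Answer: 13696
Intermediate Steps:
F(s, r) = 2
(F(-7, 11) + 126)*107 = (2 + 126)*107 = 128*107 = 13696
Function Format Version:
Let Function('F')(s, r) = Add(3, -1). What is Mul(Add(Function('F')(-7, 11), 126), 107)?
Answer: 13696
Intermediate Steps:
Function('F')(s, r) = 2
Mul(Add(Function('F')(-7, 11), 126), 107) = Mul(Add(2, 126), 107) = Mul(128, 107) = 13696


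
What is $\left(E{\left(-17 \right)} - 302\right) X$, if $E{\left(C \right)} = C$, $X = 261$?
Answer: $-83259$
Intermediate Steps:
$\left(E{\left(-17 \right)} - 302\right) X = \left(-17 - 302\right) 261 = \left(-319\right) 261 = -83259$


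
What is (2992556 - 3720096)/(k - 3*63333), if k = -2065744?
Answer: 727540/2255743 ≈ 0.32253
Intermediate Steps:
(2992556 - 3720096)/(k - 3*63333) = (2992556 - 3720096)/(-2065744 - 3*63333) = -727540/(-2065744 - 189999) = -727540/(-2255743) = -727540*(-1/2255743) = 727540/2255743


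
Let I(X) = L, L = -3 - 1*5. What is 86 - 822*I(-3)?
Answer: 6662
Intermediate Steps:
L = -8 (L = -3 - 5 = -8)
I(X) = -8
86 - 822*I(-3) = 86 - 822*(-8) = 86 - 137*(-48) = 86 + 6576 = 6662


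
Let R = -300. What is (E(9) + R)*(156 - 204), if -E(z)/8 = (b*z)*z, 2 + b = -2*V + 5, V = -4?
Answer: 356544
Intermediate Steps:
b = 11 (b = -2 + (-2*(-4) + 5) = -2 + (8 + 5) = -2 + 13 = 11)
E(z) = -88*z² (E(z) = -8*11*z*z = -88*z²)
(E(9) + R)*(156 - 204) = (-88*9² - 300)*(156 - 204) = (-88*81 - 300)*(-48) = (-7128 - 300)*(-48) = -7428*(-48) = 356544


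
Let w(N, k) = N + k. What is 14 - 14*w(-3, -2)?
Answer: 84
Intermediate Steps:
14 - 14*w(-3, -2) = 14 - 14*(-3 - 2) = 14 - 14*(-5) = 14 + 70 = 84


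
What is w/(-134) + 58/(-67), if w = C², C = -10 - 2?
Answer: -130/67 ≈ -1.9403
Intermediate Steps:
C = -12
w = 144 (w = (-12)² = 144)
w/(-134) + 58/(-67) = 144/(-134) + 58/(-67) = 144*(-1/134) + 58*(-1/67) = -72/67 - 58/67 = -130/67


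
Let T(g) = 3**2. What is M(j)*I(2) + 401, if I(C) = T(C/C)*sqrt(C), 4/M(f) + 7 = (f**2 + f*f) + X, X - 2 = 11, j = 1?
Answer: 401 + 9*sqrt(2)/2 ≈ 407.36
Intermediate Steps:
X = 13 (X = 2 + 11 = 13)
M(f) = 4/(6 + 2*f**2) (M(f) = 4/(-7 + ((f**2 + f*f) + 13)) = 4/(-7 + ((f**2 + f**2) + 13)) = 4/(-7 + (2*f**2 + 13)) = 4/(-7 + (13 + 2*f**2)) = 4/(6 + 2*f**2))
T(g) = 9
I(C) = 9*sqrt(C)
M(j)*I(2) + 401 = (2/(3 + 1**2))*(9*sqrt(2)) + 401 = (2/(3 + 1))*(9*sqrt(2)) + 401 = (2/4)*(9*sqrt(2)) + 401 = (2*(1/4))*(9*sqrt(2)) + 401 = (9*sqrt(2))/2 + 401 = 9*sqrt(2)/2 + 401 = 401 + 9*sqrt(2)/2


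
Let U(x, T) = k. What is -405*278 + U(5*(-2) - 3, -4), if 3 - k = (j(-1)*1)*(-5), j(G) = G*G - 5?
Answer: -112607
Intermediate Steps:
j(G) = -5 + G**2 (j(G) = G**2 - 5 = -5 + G**2)
k = -17 (k = 3 - (-5 + (-1)**2)*1*(-5) = 3 - (-5 + 1)*1*(-5) = 3 - (-4*1)*(-5) = 3 - (-4)*(-5) = 3 - 1*20 = 3 - 20 = -17)
U(x, T) = -17
-405*278 + U(5*(-2) - 3, -4) = -405*278 - 17 = -112590 - 17 = -112607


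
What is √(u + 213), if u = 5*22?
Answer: √323 ≈ 17.972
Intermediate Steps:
u = 110
√(u + 213) = √(110 + 213) = √323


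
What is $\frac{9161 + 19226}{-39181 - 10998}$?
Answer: $- \frac{28387}{50179} \approx -0.56571$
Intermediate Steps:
$\frac{9161 + 19226}{-39181 - 10998} = \frac{28387}{-50179} = 28387 \left(- \frac{1}{50179}\right) = - \frac{28387}{50179}$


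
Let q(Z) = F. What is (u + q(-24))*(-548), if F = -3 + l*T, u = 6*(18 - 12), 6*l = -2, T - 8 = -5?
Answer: -17536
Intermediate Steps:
T = 3 (T = 8 - 5 = 3)
l = -⅓ (l = (⅙)*(-2) = -⅓ ≈ -0.33333)
u = 36 (u = 6*6 = 36)
F = -4 (F = -3 - ⅓*3 = -3 - 1 = -4)
q(Z) = -4
(u + q(-24))*(-548) = (36 - 4)*(-548) = 32*(-548) = -17536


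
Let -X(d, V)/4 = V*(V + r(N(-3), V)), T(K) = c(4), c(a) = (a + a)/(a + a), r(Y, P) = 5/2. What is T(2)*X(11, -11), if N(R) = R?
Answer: -374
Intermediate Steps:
r(Y, P) = 5/2 (r(Y, P) = 5*(½) = 5/2)
c(a) = 1 (c(a) = (2*a)/((2*a)) = (2*a)*(1/(2*a)) = 1)
T(K) = 1
X(d, V) = -4*V*(5/2 + V) (X(d, V) = -4*V*(V + 5/2) = -4*V*(5/2 + V))
T(2)*X(11, -11) = 1*(-2*(-11)*(5 + 2*(-11))) = 1*(-2*(-11)*(5 - 22)) = 1*(-2*(-11)*(-17)) = 1*(-374) = -374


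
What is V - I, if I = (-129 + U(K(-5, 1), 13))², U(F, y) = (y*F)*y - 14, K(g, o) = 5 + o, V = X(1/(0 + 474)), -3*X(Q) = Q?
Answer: -1078787503/1422 ≈ -7.5864e+5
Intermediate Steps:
X(Q) = -Q/3
V = -1/1422 (V = -1/(3*(0 + 474)) = -⅓/474 = -⅓*1/474 = -1/1422 ≈ -0.00070324)
U(F, y) = -14 + F*y² (U(F, y) = (F*y)*y - 14 = F*y² - 14 = -14 + F*y²)
I = 758641 (I = (-129 + (-14 + (5 + 1)*13²))² = (-129 + (-14 + 6*169))² = (-129 + (-14 + 1014))² = (-129 + 1000)² = 871² = 758641)
V - I = -1/1422 - 1*758641 = -1/1422 - 758641 = -1078787503/1422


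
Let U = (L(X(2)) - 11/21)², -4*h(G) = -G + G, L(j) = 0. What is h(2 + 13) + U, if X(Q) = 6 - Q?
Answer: 121/441 ≈ 0.27438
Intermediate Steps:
h(G) = 0 (h(G) = -(-G + G)/4 = -¼*0 = 0)
U = 121/441 (U = (0 - 11/21)² = (-11/21)² = 121/441 ≈ 0.27438)
h(2 + 13) + U = 0 + 121/441 = 121/441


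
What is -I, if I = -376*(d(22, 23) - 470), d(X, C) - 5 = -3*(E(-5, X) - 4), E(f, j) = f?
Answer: -164688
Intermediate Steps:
d(X, C) = 32 (d(X, C) = 5 - 3*(-5 - 4) = 5 - 3*(-9) = 5 + 27 = 32)
I = 164688 (I = -376*(32 - 470) = -376*(-438) = 164688)
-I = -1*164688 = -164688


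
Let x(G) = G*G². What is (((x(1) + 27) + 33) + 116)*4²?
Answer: 2832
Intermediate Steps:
x(G) = G³
(((x(1) + 27) + 33) + 116)*4² = (((1³ + 27) + 33) + 116)*4² = (((1 + 27) + 33) + 116)*16 = ((28 + 33) + 116)*16 = (61 + 116)*16 = 177*16 = 2832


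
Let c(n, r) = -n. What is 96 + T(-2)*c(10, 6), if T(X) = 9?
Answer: 6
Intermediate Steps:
96 + T(-2)*c(10, 6) = 96 + 9*(-1*10) = 96 + 9*(-10) = 96 - 90 = 6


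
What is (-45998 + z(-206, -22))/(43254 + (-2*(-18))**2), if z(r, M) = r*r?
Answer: -1781/22275 ≈ -0.079955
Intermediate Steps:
z(r, M) = r**2
(-45998 + z(-206, -22))/(43254 + (-2*(-18))**2) = (-45998 + (-206)**2)/(43254 + (-2*(-18))**2) = (-45998 + 42436)/(43254 + 36**2) = -3562/(43254 + 1296) = -3562/44550 = -3562*1/44550 = -1781/22275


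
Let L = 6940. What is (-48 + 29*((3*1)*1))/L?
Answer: 39/6940 ≈ 0.0056196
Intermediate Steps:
(-48 + 29*((3*1)*1))/L = (-48 + 29*((3*1)*1))/6940 = (-48 + 29*(3*1))*(1/6940) = (-48 + 29*3)*(1/6940) = (-48 + 87)*(1/6940) = 39*(1/6940) = 39/6940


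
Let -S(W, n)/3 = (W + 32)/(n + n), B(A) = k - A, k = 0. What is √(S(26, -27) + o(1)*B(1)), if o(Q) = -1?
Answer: √38/3 ≈ 2.0548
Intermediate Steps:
B(A) = -A (B(A) = 0 - A = -A)
S(W, n) = -3*(32 + W)/(2*n) (S(W, n) = -3*(W + 32)/(n + n) = -3*(32 + W)/(2*n))
√(S(26, -27) + o(1)*B(1)) = √((3/2)*(-32 - 1*26)/(-27) - (-1)) = √((3/2)*(-1/27)*(-32 - 26) - 1*(-1)) = √((3/2)*(-1/27)*(-58) + 1) = √(29/9 + 1) = √(38/9) = √38/3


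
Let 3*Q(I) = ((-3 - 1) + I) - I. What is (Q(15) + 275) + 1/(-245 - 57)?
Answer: 247939/906 ≈ 273.66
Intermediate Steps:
Q(I) = -4/3 (Q(I) = (((-3 - 1) + I) - I)/3 = ((-4 + I) - I)/3 = (⅓)*(-4) = -4/3)
(Q(15) + 275) + 1/(-245 - 57) = (-4/3 + 275) + 1/(-245 - 57) = 821/3 + 1/(-302) = 821/3 - 1/302 = 247939/906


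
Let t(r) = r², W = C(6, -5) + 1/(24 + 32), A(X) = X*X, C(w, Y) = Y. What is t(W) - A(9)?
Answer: -176175/3136 ≈ -56.178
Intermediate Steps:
A(X) = X²
W = -279/56 (W = -5 + 1/(24 + 32) = -5 + 1/56 = -279/56 ≈ -4.9821)
t(W) - A(9) = (-279/56)² - 1*9² = 77841/3136 - 1*81 = 77841/3136 - 81 = -176175/3136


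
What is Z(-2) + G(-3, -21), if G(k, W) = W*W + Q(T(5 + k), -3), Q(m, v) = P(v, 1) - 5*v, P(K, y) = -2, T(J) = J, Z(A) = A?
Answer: 452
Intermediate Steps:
Q(m, v) = -2 - 5*v
G(k, W) = 13 + W² (G(k, W) = W*W + (-2 - 5*(-3)) = W² + (-2 + 15) = W² + 13 = 13 + W²)
Z(-2) + G(-3, -21) = -2 + (13 + (-21)²) = -2 + (13 + 441) = -2 + 454 = 452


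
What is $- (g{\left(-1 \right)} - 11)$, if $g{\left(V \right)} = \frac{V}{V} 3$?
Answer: $8$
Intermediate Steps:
$g{\left(V \right)} = 3$ ($g{\left(V \right)} = 1 \cdot 3 = 3$)
$- (g{\left(-1 \right)} - 11) = - (3 - 11) = \left(-1\right) \left(-8\right) = 8$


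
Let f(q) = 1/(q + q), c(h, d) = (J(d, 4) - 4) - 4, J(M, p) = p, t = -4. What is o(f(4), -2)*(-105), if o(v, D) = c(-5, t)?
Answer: 420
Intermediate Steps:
c(h, d) = -4 (c(h, d) = (4 - 4) - 4 = 0 - 4 = -4)
f(q) = 1/(2*q)
o(v, D) = -4
o(f(4), -2)*(-105) = -4*(-105) = 420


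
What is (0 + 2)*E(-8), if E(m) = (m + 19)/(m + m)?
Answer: -11/8 ≈ -1.3750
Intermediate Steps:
E(m) = (19 + m)/(2*m) (E(m) = (19 + m)/((2*m)) = (19 + m)*(1/(2*m)) = (19 + m)/(2*m))
(0 + 2)*E(-8) = (0 + 2)*((1/2)*(19 - 8)/(-8)) = 2*((1/2)*(-1/8)*11) = 2*(-11/16) = -11/8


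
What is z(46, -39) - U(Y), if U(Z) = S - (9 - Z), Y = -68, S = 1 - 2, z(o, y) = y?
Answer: 39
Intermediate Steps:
S = -1
U(Z) = -10 + Z (U(Z) = -1 - (9 - Z) = -1 + (-9 + Z) = -10 + Z)
z(46, -39) - U(Y) = -39 - (-10 - 68) = -39 - 1*(-78) = -39 + 78 = 39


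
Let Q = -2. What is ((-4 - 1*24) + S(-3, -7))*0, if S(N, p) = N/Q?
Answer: 0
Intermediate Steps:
S(N, p) = -N/2 (S(N, p) = N/(-2) = N*(-1/2) = -N/2)
((-4 - 1*24) + S(-3, -7))*0 = ((-4 - 1*24) - 1/2*(-3))*0 = ((-4 - 24) + 3/2)*0 = (-28 + 3/2)*0 = -53/2*0 = 0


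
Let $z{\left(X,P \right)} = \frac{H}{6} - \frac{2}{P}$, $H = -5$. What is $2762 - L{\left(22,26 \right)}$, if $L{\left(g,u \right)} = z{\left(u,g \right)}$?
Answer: $\frac{182353}{66} \approx 2762.9$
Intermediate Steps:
$z{\left(X,P \right)} = - \frac{5}{6} - \frac{2}{P}$
$L{\left(g,u \right)} = - \frac{5}{6} - \frac{2}{g}$
$2762 - L{\left(22,26 \right)} = 2762 - \left(- \frac{5}{6} - \frac{2}{22}\right) = 2762 - \left(- \frac{5}{6} - \frac{1}{11}\right) = 2762 - - \frac{61}{66} = 2762 + \frac{61}{66} = \frac{182353}{66}$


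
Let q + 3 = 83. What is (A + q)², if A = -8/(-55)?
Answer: 19430464/3025 ≈ 6423.3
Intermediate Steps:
q = 80 (q = -3 + 83 = 80)
A = 8/55 (A = -8*(-1/55) = 8/55 ≈ 0.14545)
(A + q)² = (8/55 + 80)² = (4408/55)² = 19430464/3025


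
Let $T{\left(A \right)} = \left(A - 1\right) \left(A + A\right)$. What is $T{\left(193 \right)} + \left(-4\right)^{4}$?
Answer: $74368$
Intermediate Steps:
$T{\left(A \right)} = 2 A \left(-1 + A\right)$ ($T{\left(A \right)} = \left(-1 + A\right) 2 A = 2 A \left(-1 + A\right)$)
$T{\left(193 \right)} + \left(-4\right)^{4} = 2 \cdot 193 \left(-1 + 193\right) + \left(-4\right)^{4} = 2 \cdot 193 \cdot 192 + 256 = 74112 + 256 = 74368$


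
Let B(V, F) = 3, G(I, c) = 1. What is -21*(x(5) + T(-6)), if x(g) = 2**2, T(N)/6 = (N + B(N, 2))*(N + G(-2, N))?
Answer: -1974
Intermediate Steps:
T(N) = 6*(1 + N)*(3 + N) (T(N) = 6*((N + 3)*(N + 1)) = 6*((3 + N)*(1 + N)) = 6*((1 + N)*(3 + N)) = 6*(1 + N)*(3 + N))
x(g) = 4
-21*(x(5) + T(-6)) = -21*(4 + (18 + 6*(-6)**2 + 24*(-6))) = -21*(4 + (18 + 6*36 - 144)) = -21*(4 + (18 + 216 - 144)) = -21*(4 + 90) = -21*94 = -1974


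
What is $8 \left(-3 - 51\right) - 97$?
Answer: $-529$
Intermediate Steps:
$8 \left(-3 - 51\right) - 97 = 8 \left(-54\right) - 97 = -432 - 97 = -529$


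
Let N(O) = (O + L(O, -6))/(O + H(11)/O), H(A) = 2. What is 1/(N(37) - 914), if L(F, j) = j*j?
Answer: -1371/1250393 ≈ -0.0010965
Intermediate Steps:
L(F, j) = j²
N(O) = (36 + O)/(O + 2/O) (N(O) = (O + (-6)²)/(O + 2/O) = (O + 36)/(O + 2/O) = (36 + O)/(O + 2/O))
1/(N(37) - 914) = 1/(37*(36 + 37)/(2 + 37²) - 914) = 1/(37*73/(2 + 1369) - 914) = 1/(37*73/1371 - 914) = 1/(37*(1/1371)*73 - 914) = 1/(2701/1371 - 914) = 1/(-1250393/1371) = -1371/1250393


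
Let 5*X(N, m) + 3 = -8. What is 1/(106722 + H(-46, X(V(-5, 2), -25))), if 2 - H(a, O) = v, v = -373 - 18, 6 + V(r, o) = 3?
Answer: 1/107115 ≈ 9.3358e-6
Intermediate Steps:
V(r, o) = -3 (V(r, o) = -6 + 3 = -3)
X(N, m) = -11/5 (X(N, m) = -⅗ + (⅕)*(-8) = -⅗ - 8/5 = -11/5)
v = -391
H(a, O) = 393 (H(a, O) = 2 - 1*(-391) = 2 + 391 = 393)
1/(106722 + H(-46, X(V(-5, 2), -25))) = 1/(106722 + 393) = 1/107115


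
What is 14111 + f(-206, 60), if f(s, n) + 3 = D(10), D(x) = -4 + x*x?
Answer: 14204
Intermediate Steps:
D(x) = -4 + x²
f(s, n) = 93 (f(s, n) = -3 + (-4 + 10²) = -3 + (-4 + 100) = -3 + 96 = 93)
14111 + f(-206, 60) = 14111 + 93 = 14204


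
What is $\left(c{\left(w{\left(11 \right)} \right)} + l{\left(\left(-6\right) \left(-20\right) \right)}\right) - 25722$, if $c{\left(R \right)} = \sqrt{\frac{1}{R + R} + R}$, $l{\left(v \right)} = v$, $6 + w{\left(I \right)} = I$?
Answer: $-25602 + \frac{\sqrt{510}}{10} \approx -25600.0$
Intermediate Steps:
$w{\left(I \right)} = -6 + I$
$c{\left(R \right)} = \sqrt{R + \frac{1}{2 R}}$ ($c{\left(R \right)} = \sqrt{\frac{1}{2 R} + R} = \sqrt{R + \frac{1}{2 R}}$)
$\left(c{\left(w{\left(11 \right)} \right)} + l{\left(\left(-6\right) \left(-20\right) \right)}\right) - 25722 = \left(\frac{\sqrt{\frac{2}{-6 + 11} + 4 \left(-6 + 11\right)}}{2} - -120\right) - 25722 = \left(\frac{\sqrt{\frac{2}{5} + 4 \cdot 5}}{2} + 120\right) - 25722 = \left(\frac{\sqrt{2 \cdot \frac{1}{5} + 20}}{2} + 120\right) - 25722 = \left(\frac{\sqrt{\frac{2}{5} + 20}}{2} + 120\right) - 25722 = \left(\frac{\sqrt{\frac{102}{5}}}{2} + 120\right) - 25722 = \left(\frac{\frac{1}{5} \sqrt{510}}{2} + 120\right) - 25722 = \left(\frac{\sqrt{510}}{10} + 120\right) - 25722 = \left(120 + \frac{\sqrt{510}}{10}\right) - 25722 = -25602 + \frac{\sqrt{510}}{10}$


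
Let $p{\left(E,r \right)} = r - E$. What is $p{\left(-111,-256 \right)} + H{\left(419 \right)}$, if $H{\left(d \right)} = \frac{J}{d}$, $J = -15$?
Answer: $- \frac{60770}{419} \approx -145.04$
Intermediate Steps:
$H{\left(d \right)} = - \frac{15}{d}$
$p{\left(-111,-256 \right)} + H{\left(419 \right)} = \left(-256 - -111\right) - \frac{15}{419} = \left(-256 + 111\right) - \frac{15}{419} = -145 - \frac{15}{419} = - \frac{60770}{419}$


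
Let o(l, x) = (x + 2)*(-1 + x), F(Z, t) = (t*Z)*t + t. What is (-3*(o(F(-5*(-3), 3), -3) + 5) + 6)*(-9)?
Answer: 189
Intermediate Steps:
F(Z, t) = t + Z*t² (F(Z, t) = (Z*t)*t + t = Z*t² + t = t + Z*t²)
o(l, x) = (-1 + x)*(2 + x) (o(l, x) = (2 + x)*(-1 + x) = (-1 + x)*(2 + x))
(-3*(o(F(-5*(-3), 3), -3) + 5) + 6)*(-9) = (-3*((-2 - 3 + (-3)²) + 5) + 6)*(-9) = (-3*((-2 - 3 + 9) + 5) + 6)*(-9) = (-3*(4 + 5) + 6)*(-9) = (-3*9 + 6)*(-9) = (-27 + 6)*(-9) = -21*(-9) = 189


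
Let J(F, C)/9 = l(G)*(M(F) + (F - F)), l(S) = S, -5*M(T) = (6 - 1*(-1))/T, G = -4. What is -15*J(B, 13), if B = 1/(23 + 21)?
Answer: -33264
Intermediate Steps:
M(T) = -7/(5*T) (M(T) = -(6 - 1*(-1))/(5*T) = -(6 + 1)/(5*T) = -7/(5*T))
B = 1/44 ≈ 0.022727
J(F, C) = 252/(5*F) (J(F, C) = 9*(-4*(-7/(5*F) + (F - F))) = 9*(-4*(-7/(5*F) + 0)) = 9*(-(-28)/(5*F)) = 9*(28/(5*F)) = 252/(5*F))
-15*J(B, 13) = -756/1/44 = -756*44 = -15*11088/5 = -33264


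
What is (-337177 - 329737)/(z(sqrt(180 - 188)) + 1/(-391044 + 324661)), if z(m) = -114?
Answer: 44271752062/7567663 ≈ 5850.1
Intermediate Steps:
(-337177 - 329737)/(z(sqrt(180 - 188)) + 1/(-391044 + 324661)) = (-337177 - 329737)/(-114 + 1/(-391044 + 324661)) = -666914/(-114 + 1/(-66383)) = -666914/(-114 - 1/66383) = -666914/(-7567663/66383) = -666914*(-66383/7567663) = 44271752062/7567663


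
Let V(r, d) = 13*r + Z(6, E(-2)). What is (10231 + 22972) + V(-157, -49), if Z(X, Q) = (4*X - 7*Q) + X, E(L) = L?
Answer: 31206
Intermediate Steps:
Z(X, Q) = -7*Q + 5*X (Z(X, Q) = (-7*Q + 4*X) + X = -7*Q + 5*X)
V(r, d) = 44 + 13*r (V(r, d) = 13*r + (-7*(-2) + 5*6) = 13*r + (14 + 30) = 13*r + 44 = 44 + 13*r)
(10231 + 22972) + V(-157, -49) = (10231 + 22972) + (44 + 13*(-157)) = 33203 + (44 - 2041) = 33203 - 1997 = 31206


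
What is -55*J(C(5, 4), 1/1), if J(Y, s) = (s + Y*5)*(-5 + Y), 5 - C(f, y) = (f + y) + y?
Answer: -27885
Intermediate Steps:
C(f, y) = 5 - f - 2*y (C(f, y) = 5 - ((f + y) + y) = 5 - (f + 2*y) = 5 + (-f - 2*y) = 5 - f - 2*y)
J(Y, s) = (-5 + Y)*(s + 5*Y) (J(Y, s) = (s + 5*Y)*(-5 + Y) = (-5 + Y)*(s + 5*Y))
-55*J(C(5, 4), 1/1) = -55*(-25*(5 - 1*5 - 2*4) - 5/1 + 5*(5 - 1*5 - 2*4)**2 + (5 - 1*5 - 2*4)/1) = -55*(-25*(5 - 5 - 8) - 5*1 + 5*(5 - 5 - 8)**2 + (5 - 5 - 8)*1) = -55*(-25*(-8) - 5 + 5*(-8)**2 - 8*1) = -55*(200 - 5 + 5*64 - 8) = -55*(200 - 5 + 320 - 8) = -55*507 = -27885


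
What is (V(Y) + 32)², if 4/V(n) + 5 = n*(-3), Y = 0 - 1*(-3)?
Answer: 49284/49 ≈ 1005.8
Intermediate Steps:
Y = 3 (Y = 0 + 3 = 3)
V(n) = 4/(-5 - 3*n) (V(n) = 4/(-5 + n*(-3)) = 4/(-5 - 3*n))
(V(Y) + 32)² = (-4/(5 + 3*3) + 32)² = (-4/(5 + 9) + 32)² = (-4/14 + 32)² = (-4*1/14 + 32)² = (-2/7 + 32)² = (222/7)² = 49284/49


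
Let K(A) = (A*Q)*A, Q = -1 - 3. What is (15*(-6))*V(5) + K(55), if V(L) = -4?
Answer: -11740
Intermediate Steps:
Q = -4
K(A) = -4*A² (K(A) = (A*(-4))*A = (-4*A)*A = -4*A²)
(15*(-6))*V(5) + K(55) = (15*(-6))*(-4) - 4*55² = -90*(-4) - 4*3025 = 360 - 12100 = -11740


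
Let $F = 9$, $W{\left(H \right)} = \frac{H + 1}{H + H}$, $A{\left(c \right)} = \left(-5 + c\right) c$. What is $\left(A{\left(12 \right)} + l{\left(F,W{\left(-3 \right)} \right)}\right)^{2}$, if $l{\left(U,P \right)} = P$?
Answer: $\frac{64009}{9} \approx 7112.1$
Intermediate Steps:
$A{\left(c \right)} = c \left(-5 + c\right)$
$W{\left(H \right)} = \frac{1 + H}{2 H}$
$\left(A{\left(12 \right)} + l{\left(F,W{\left(-3 \right)} \right)}\right)^{2} = \left(12 \left(-5 + 12\right) + \frac{1 - 3}{2 \left(-3\right)}\right)^{2} = \left(12 \cdot 7 + \frac{1}{2} \left(- \frac{1}{3}\right) \left(-2\right)\right)^{2} = \left(84 + \frac{1}{3}\right)^{2} = \left(\frac{253}{3}\right)^{2} = \frac{64009}{9}$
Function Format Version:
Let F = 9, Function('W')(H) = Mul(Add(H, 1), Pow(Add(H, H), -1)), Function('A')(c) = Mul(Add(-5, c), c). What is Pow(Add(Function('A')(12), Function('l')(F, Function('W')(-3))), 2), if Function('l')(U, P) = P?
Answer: Rational(64009, 9) ≈ 7112.1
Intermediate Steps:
Function('A')(c) = Mul(c, Add(-5, c))
Function('W')(H) = Mul(Rational(1, 2), Pow(H, -1), Add(1, H)) (Function('W')(H) = Mul(Add(1, H), Pow(Mul(2, H), -1)) = Mul(Add(1, H), Mul(Rational(1, 2), Pow(H, -1))) = Mul(Rational(1, 2), Pow(H, -1), Add(1, H)))
Pow(Add(Function('A')(12), Function('l')(F, Function('W')(-3))), 2) = Pow(Add(Mul(12, Add(-5, 12)), Mul(Rational(1, 2), Pow(-3, -1), Add(1, -3))), 2) = Pow(Add(Mul(12, 7), Mul(Rational(1, 2), Rational(-1, 3), -2)), 2) = Pow(Add(84, Rational(1, 3)), 2) = Pow(Rational(253, 3), 2) = Rational(64009, 9)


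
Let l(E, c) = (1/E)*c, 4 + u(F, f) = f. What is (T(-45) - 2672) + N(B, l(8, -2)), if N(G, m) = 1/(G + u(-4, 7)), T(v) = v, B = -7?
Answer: -10869/4 ≈ -2717.3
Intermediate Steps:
u(F, f) = -4 + f
l(E, c) = c/E
N(G, m) = 1/(3 + G) (N(G, m) = 1/(G + (-4 + 7)) = 1/(G + 3) = 1/(3 + G))
(T(-45) - 2672) + N(B, l(8, -2)) = (-45 - 2672) + 1/(3 - 7) = -2717 + 1/(-4) = -2717 - ¼ = -10869/4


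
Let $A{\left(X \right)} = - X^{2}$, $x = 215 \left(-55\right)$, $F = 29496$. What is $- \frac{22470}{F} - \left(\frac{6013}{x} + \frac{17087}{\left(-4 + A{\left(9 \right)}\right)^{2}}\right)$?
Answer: $- \frac{43987297529}{16800061300} \approx -2.6183$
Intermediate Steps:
$x = -11825$
$- \frac{22470}{F} - \left(\frac{6013}{x} + \frac{17087}{\left(-4 + A{\left(9 \right)}\right)^{2}}\right) = - \frac{22470}{29496} - \left(- \frac{6013}{11825} + \frac{17087}{\left(-4 - 9^{2}\right)^{2}}\right) = \left(-22470\right) \frac{1}{29496} - \left(- \frac{6013}{11825} + \frac{17087}{\left(-4 - 81\right)^{2}}\right) = - \frac{3745}{4916} + \left(\frac{6013}{11825} - \frac{17087}{\left(-4 - 81\right)^{2}}\right) = - \frac{3745}{4916} + \left(\frac{6013}{11825} - \frac{17087}{\left(-85\right)^{2}}\right) = - \frac{3745}{4916} + \left(\frac{6013}{11825} - \frac{17087}{7225}\right) = - \frac{3745}{4916} - \frac{6344394}{3417425} = - \frac{43987297529}{16800061300}$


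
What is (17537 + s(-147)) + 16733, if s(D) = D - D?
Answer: 34270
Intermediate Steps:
s(D) = 0
(17537 + s(-147)) + 16733 = (17537 + 0) + 16733 = 17537 + 16733 = 34270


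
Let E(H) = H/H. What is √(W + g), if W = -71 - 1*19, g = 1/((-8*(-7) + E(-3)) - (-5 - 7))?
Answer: I*√428421/69 ≈ 9.4861*I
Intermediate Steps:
E(H) = 1
g = 1/69 (g = 1/((-8*(-7) + 1) - (-5 - 7)) = 1/((56 + 1) - 1*(-12)) = 1/(57 + 12) = 1/69 ≈ 0.014493)
W = -90 (W = -71 - 19 = -90)
√(W + g) = √(-90 + 1/69) = √(-6209/69) = I*√428421/69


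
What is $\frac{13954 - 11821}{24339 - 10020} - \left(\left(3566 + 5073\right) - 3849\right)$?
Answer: $- \frac{7620653}{1591} \approx -4789.9$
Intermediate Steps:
$\frac{13954 - 11821}{24339 - 10020} - \left(\left(3566 + 5073\right) - 3849\right) = \frac{2133}{14319} - \left(8639 - 3849\right) = 2133 \cdot \frac{1}{14319} - 4790 = \frac{237}{1591} - 4790 = - \frac{7620653}{1591}$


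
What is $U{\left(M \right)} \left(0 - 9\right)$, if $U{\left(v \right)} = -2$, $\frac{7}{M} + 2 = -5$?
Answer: $18$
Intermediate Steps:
$M = -1$ ($M = \frac{7}{-2 - 5} = \frac{7}{-7} = 7 \left(- \frac{1}{7}\right) = -1$)
$U{\left(M \right)} \left(0 - 9\right) = - 2 \left(0 - 9\right) = \left(-2\right) \left(-9\right) = 18$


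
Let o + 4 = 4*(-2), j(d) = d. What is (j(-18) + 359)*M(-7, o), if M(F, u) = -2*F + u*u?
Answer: 53878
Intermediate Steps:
o = -12 (o = -4 + 4*(-2) = -4 - 8 = -12)
M(F, u) = u² - 2*F (M(F, u) = -2*F + u² = u² - 2*F)
(j(-18) + 359)*M(-7, o) = (-18 + 359)*((-12)² - 2*(-7)) = 341*(144 + 14) = 341*158 = 53878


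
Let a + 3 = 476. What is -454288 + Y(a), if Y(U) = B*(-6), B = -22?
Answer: -454156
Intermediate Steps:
a = 473 (a = -3 + 476 = 473)
Y(U) = 132 (Y(U) = -22*(-6) = 132)
-454288 + Y(a) = -454288 + 132 = -454156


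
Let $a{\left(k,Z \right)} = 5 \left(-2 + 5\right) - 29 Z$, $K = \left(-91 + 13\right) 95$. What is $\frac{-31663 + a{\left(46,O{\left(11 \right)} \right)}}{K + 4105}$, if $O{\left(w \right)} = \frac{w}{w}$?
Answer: $\frac{31677}{3305} \approx 9.5846$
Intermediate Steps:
$O{\left(w \right)} = 1$
$K = -7410$ ($K = \left(-78\right) 95 = -7410$)
$a{\left(k,Z \right)} = 15 - 29 Z$ ($a{\left(k,Z \right)} = 5 \cdot 3 - 29 Z = 15 - 29 Z$)
$\frac{-31663 + a{\left(46,O{\left(11 \right)} \right)}}{K + 4105} = \frac{-31663 + \left(15 - 29\right)}{-7410 + 4105} = \frac{-31663 + \left(15 - 29\right)}{-3305} = \left(-31663 - 14\right) \left(- \frac{1}{3305}\right) = \left(-31677\right) \left(- \frac{1}{3305}\right) = \frac{31677}{3305}$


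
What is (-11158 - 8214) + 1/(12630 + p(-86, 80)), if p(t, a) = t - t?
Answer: -244668359/12630 ≈ -19372.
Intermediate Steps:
p(t, a) = 0
(-11158 - 8214) + 1/(12630 + p(-86, 80)) = (-11158 - 8214) + 1/(12630 + 0) = -19372 + 1/12630 = -244668359/12630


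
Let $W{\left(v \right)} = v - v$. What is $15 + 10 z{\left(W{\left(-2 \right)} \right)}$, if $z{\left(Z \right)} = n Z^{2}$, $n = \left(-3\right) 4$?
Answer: $15$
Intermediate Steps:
$n = -12$
$W{\left(v \right)} = 0$
$z{\left(Z \right)} = - 12 Z^{2}$
$15 + 10 z{\left(W{\left(-2 \right)} \right)} = 15 + 10 \left(- 12 \cdot 0^{2}\right) = 15 + 10 \left(\left(-12\right) 0\right) = 15 + 10 \cdot 0 = 15 + 0 = 15$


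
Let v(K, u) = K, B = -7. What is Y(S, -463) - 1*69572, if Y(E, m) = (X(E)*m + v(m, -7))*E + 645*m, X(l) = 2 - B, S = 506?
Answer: -2710987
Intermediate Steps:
X(l) = 9 (X(l) = 2 - 1*(-7) = 2 + 7 = 9)
Y(E, m) = 645*m + 10*E*m (Y(E, m) = (9*m + m)*E + 645*m = (10*m)*E + 645*m = 10*E*m + 645*m = 645*m + 10*E*m)
Y(S, -463) - 1*69572 = 5*(-463)*(129 + 2*506) - 1*69572 = 5*(-463)*(129 + 1012) - 69572 = 5*(-463)*1141 - 69572 = -2641415 - 69572 = -2710987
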